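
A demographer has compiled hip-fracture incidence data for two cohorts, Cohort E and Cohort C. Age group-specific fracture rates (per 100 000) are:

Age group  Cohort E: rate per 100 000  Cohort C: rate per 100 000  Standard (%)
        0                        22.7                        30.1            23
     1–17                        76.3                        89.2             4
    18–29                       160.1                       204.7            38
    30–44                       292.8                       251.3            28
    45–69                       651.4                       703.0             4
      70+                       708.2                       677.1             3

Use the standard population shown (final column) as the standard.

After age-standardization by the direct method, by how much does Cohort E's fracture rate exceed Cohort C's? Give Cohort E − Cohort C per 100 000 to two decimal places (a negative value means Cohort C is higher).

Standard weights: 0.23, 0.04, 0.38, 0.28, 0.04, 0.03.
Cohort E: 0.2300×22.7 + 0.0400×76.3 + 0.3800×160.1 + 0.2800×292.8 + 0.0400×651.4 + 0.0300×708.2 = 198.3970 per 100 000.
Cohort C: 0.2300×30.1 + 0.0400×89.2 + 0.3800×204.7 + 0.2800×251.3 + 0.0400×703.0 + 0.0300×677.1 = 207.0740 per 100 000.
Difference = 198.3970 − 207.0740 = -8.6770.

-8.68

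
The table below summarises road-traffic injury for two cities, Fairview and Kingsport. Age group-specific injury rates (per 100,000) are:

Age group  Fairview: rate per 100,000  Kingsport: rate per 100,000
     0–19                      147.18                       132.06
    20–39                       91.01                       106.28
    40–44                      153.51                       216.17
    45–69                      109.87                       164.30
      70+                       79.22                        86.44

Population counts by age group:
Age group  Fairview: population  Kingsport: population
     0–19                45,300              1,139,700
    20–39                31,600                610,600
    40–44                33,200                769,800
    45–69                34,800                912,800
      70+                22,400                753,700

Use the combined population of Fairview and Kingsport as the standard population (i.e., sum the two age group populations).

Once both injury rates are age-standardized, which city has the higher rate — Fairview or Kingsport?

Kingsport

Combined standard total = 4,353,900; weights = 0.2722, 0.1475, 0.1844, 0.2176, 0.1783.
Fairview: 0.2722×147.18 + 0.1475×91.01 + 0.1844×153.51 + 0.2176×109.87 + 0.1783×79.22 = 119.8279 per 100,000.
Kingsport: 0.2722×132.06 + 0.1475×106.28 + 0.1844×216.17 + 0.2176×164.30 + 0.1783×86.44 = 142.6550 per 100,000.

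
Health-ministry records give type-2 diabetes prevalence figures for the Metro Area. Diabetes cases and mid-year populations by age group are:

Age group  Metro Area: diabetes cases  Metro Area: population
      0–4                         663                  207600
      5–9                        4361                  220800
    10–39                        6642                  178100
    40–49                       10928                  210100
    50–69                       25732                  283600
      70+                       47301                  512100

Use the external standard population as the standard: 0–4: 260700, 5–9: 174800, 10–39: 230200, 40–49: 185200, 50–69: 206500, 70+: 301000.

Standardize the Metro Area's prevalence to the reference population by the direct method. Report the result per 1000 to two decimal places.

Age-specific rates per 1000 for the Metro Area: 3.194, 19.751, 37.294, 52.013, 90.733, 92.367.
Standard total = 1358400; weights = 0.1919, 0.1287, 0.1695, 0.1363, 0.1520, 0.2216.
Standardized rate: 0.1919×3.194 + 0.1287×19.751 + 0.1695×37.294 + 0.1363×52.013 + 0.1520×90.733 + 0.2216×92.367 = 50.8258 per 1000.

50.83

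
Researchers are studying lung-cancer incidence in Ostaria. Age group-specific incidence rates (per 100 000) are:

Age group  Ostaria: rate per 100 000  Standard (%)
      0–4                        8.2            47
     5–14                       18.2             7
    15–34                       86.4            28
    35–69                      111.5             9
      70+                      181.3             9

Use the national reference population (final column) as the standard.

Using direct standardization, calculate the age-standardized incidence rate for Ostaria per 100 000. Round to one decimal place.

55.7

Standard weights: 0.47, 0.07, 0.28, 0.09, 0.09.
Standardized rate: 0.4700×8.2 + 0.0700×18.2 + 0.2800×86.4 + 0.0900×111.5 + 0.0900×181.3 = 55.6720 per 100 000.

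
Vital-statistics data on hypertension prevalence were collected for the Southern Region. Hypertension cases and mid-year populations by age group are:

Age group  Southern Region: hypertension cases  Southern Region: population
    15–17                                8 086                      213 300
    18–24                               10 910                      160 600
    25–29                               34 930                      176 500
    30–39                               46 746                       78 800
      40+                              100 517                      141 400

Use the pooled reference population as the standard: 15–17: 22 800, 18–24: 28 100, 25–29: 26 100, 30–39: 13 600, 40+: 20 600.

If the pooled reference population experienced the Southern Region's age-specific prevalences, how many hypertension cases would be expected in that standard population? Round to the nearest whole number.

Age-specific rates per 1 000 for the Southern Region: 37.909, 67.933, 197.904, 593.223, 710.870.
Expected hypertension cases = Σ (standard pop × age-specific rate ÷ 1 000)
= 22 800×37.909/1 000 + 28 100×67.933/1 000 + 26 100×197.904/1 000 + 13 600×593.223/1 000 + 20 600×710.870/1 000
= 864.33 + 1908.91 + 5165.29 + 8067.84 + 14643.92 = 30650.28.

30650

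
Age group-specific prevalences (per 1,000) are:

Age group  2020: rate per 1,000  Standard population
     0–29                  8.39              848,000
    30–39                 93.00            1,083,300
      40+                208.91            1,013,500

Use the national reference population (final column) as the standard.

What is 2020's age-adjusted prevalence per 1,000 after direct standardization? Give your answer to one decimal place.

108.5

Standard total = 2,944,800; weights = 0.2880, 0.3679, 0.3442.
Standardized rate: 0.2880×8.39 + 0.3679×93.00 + 0.3442×208.91 = 108.5275 per 1,000.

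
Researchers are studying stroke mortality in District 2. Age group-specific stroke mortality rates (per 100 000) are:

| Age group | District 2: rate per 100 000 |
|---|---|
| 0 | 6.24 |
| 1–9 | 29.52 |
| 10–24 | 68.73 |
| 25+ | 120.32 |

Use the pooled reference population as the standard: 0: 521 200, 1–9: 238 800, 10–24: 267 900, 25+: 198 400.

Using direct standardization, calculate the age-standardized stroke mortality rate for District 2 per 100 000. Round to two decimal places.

42.88

Standard total = 1 226 300; weights = 0.4250, 0.1947, 0.2185, 0.1618.
Standardized rate: 0.4250×6.24 + 0.1947×29.52 + 0.2185×68.73 + 0.1618×120.32 = 42.8818 per 100 000.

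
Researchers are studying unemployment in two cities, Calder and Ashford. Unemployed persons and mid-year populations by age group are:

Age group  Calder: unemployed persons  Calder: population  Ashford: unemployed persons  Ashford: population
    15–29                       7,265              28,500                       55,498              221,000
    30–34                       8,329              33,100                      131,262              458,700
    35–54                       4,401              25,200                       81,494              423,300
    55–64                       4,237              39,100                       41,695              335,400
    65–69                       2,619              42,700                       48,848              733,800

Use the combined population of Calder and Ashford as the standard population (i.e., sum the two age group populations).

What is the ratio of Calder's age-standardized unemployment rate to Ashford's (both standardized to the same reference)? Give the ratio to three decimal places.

Age-specific rates per 1,000 for Calder: 254.912, 251.631, 174.643, 108.363, 61.335.
For Ashford: 251.122, 286.161, 192.521, 124.314, 66.569.
Combined standard total = 2,340,800; weights = 0.1066, 0.2101, 0.1916, 0.1600, 0.3317.
Calder: 0.1066×254.912 + 0.2101×251.631 + 0.1916×174.643 + 0.1600×108.363 + 0.3317×61.335 = 151.1829 per 1,000.
Ashford: 0.1066×251.122 + 0.2101×286.161 + 0.1916×192.521 + 0.1600×124.314 + 0.3317×66.569 = 165.7470 per 1,000.
Ratio = 151.1829 ÷ 165.7470 = 0.91213.

0.912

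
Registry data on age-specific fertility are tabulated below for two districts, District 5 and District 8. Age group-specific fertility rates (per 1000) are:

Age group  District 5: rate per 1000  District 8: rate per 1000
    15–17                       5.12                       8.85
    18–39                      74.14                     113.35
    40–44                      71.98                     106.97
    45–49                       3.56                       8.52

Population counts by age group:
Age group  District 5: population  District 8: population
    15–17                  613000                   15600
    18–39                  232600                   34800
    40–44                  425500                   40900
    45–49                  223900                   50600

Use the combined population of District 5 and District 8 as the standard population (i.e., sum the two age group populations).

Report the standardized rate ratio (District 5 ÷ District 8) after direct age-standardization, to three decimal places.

Combined standard total = 1636900; weights = 0.3840, 0.1634, 0.2849, 0.1677.
District 5: 0.3840×5.12 + 0.1634×74.14 + 0.2849×71.98 + 0.1677×3.56 = 35.1837 per 1000.
District 8: 0.3840×8.85 + 0.1634×113.35 + 0.2849×106.97 + 0.1677×8.52 = 53.8227 per 1000.
Ratio = 35.1837 ÷ 53.8227 = 0.65370.

0.654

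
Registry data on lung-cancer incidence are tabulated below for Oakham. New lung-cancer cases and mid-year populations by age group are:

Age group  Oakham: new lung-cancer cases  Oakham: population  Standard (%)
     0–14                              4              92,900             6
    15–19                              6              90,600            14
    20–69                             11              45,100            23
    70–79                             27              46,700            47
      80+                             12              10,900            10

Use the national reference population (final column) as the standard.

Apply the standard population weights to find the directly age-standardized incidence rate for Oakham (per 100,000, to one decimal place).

45.0

Age-specific rates per 100,000 for Oakham: 4.31, 6.62, 24.39, 57.82, 110.09.
Standard weights: 0.06, 0.14, 0.23, 0.47, 0.10.
Standardized rate: 0.0600×4.31 + 0.1400×6.62 + 0.2300×24.39 + 0.4700×57.82 + 0.1000×110.09 = 44.9779 per 100,000.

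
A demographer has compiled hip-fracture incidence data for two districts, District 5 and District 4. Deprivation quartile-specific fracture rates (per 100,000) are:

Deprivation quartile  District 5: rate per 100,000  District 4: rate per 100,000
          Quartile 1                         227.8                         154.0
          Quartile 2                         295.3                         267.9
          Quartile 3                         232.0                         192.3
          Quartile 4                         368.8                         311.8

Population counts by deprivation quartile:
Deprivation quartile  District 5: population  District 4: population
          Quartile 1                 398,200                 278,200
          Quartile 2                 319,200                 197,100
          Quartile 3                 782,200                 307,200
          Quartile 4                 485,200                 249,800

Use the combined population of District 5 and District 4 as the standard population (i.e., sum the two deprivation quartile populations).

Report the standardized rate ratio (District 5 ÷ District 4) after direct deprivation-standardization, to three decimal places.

Combined standard total = 3,017,100; weights = 0.2242, 0.1711, 0.3611, 0.2436.
District 5: 0.2242×227.8 + 0.1711×295.3 + 0.3611×232.0 + 0.2436×368.8 = 275.2166 per 100,000.
District 4: 0.2242×154.0 + 0.1711×267.9 + 0.3611×192.3 + 0.2436×311.8 = 225.7622 per 100,000.
Ratio = 275.2166 ÷ 225.7622 = 1.21906.

1.219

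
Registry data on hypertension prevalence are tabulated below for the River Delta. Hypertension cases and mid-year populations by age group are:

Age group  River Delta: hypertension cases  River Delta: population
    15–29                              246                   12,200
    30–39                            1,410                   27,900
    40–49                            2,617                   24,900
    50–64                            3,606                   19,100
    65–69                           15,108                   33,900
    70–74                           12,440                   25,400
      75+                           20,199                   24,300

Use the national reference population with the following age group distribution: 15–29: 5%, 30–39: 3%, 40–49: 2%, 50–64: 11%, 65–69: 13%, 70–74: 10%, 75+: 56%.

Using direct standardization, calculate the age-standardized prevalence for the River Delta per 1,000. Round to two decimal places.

597.80

Age-specific rates per 1,000 for the River Delta: 20.164, 50.538, 105.100, 188.796, 445.664, 489.764, 831.235.
Standard weights: 0.05, 0.03, 0.02, 0.11, 0.13, 0.10, 0.56.
Standardized rate: 0.0500×20.164 + 0.0300×50.538 + 0.0200×105.100 + 0.1100×188.796 + 0.1300×445.664 + 0.1000×489.764 + 0.5600×831.235 = 597.7979 per 1,000.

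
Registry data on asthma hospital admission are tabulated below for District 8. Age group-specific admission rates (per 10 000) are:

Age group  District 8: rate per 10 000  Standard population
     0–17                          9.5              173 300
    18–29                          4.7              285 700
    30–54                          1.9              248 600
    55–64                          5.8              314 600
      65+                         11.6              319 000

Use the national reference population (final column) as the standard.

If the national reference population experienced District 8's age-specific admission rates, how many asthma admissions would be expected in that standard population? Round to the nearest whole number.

Expected asthma admissions = Σ (standard pop × age-specific rate ÷ 10 000)
= 173 300×9.5/10 000 + 285 700×4.7/10 000 + 248 600×1.9/10 000 + 314 600×5.8/10 000 + 319 000×11.6/10 000
= 164.63 + 134.28 + 47.23 + 182.47 + 370.04 = 898.66.

899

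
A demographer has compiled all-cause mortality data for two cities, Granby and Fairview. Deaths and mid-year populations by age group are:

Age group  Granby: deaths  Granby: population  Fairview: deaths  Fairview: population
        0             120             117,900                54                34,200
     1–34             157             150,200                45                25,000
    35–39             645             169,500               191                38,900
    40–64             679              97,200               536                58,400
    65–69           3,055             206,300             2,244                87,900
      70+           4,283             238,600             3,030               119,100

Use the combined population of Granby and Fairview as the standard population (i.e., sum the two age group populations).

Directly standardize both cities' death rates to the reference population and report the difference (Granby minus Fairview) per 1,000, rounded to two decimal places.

Age-specific rates per 1,000 for Granby: 1.018, 1.045, 3.805, 6.986, 14.809, 17.951.
For Fairview: 1.579, 1.800, 4.910, 9.178, 25.529, 25.441.
Combined standard total = 1,343,200; weights = 0.1132, 0.1304, 0.1552, 0.1158, 0.2190, 0.2663.
Granby: 0.1132×1.018 + 0.1304×1.045 + 0.1552×3.805 + 0.1158×6.986 + 0.2190×14.809 + 0.2663×17.951 = 9.6750 per 1,000.
Fairview: 0.1132×1.579 + 0.1304×1.800 + 0.1552×4.910 + 0.1158×9.178 + 0.2190×25.529 + 0.2663×25.441 = 14.6052 per 1,000.
Difference = 9.6750 − 14.6052 = -4.9302.

-4.93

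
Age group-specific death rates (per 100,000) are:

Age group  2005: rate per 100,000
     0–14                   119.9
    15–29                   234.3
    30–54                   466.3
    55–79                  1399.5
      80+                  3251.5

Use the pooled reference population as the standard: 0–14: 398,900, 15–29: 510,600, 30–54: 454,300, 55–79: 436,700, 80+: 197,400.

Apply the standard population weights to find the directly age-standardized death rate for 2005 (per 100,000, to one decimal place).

817.0

Standard total = 1,997,900; weights = 0.1997, 0.2556, 0.2274, 0.2186, 0.0988.
Standardized rate: 0.1997×119.9 + 0.2556×234.3 + 0.2274×466.3 + 0.2186×1399.5 + 0.0988×3251.5 = 817.0126 per 100,000.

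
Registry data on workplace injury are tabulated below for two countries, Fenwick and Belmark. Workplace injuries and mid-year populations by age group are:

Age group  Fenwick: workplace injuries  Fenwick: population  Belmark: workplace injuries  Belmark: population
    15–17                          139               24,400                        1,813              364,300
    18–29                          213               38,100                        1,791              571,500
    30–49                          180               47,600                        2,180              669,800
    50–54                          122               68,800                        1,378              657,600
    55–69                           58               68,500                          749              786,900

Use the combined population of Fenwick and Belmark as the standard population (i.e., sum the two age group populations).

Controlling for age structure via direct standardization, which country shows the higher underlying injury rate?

Age-specific rates per 10,000 for Fenwick: 56.97, 55.91, 37.82, 17.73, 8.47.
For Belmark: 49.77, 31.34, 32.55, 20.95, 9.52.
Combined standard total = 3,297,500; weights = 0.1179, 0.1849, 0.2176, 0.2203, 0.2594.
Fenwick: 0.1179×56.97 + 0.1849×55.91 + 0.2176×37.82 + 0.2203×17.73 + 0.2594×8.47 = 31.3800 per 10,000.
Belmark: 0.1179×49.77 + 0.1849×31.34 + 0.2176×32.55 + 0.2203×20.95 + 0.2594×9.52 = 25.8260 per 10,000.

Fenwick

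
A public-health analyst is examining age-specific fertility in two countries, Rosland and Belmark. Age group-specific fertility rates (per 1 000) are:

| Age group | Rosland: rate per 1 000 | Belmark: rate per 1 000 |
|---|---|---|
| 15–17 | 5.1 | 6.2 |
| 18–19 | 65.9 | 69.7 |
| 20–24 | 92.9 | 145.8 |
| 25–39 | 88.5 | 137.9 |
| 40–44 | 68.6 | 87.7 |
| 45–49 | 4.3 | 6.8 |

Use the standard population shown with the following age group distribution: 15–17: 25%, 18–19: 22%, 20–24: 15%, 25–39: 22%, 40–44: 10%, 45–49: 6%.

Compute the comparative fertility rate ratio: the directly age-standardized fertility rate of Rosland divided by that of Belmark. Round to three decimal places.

0.719

Standard weights: 0.25, 0.22, 0.15, 0.22, 0.10, 0.06.
Rosland: 0.2500×5.1 + 0.2200×65.9 + 0.1500×92.9 + 0.2200×88.5 + 0.1000×68.6 + 0.0600×4.3 = 56.2960 per 1 000.
Belmark: 0.2500×6.2 + 0.2200×69.7 + 0.1500×145.8 + 0.2200×137.9 + 0.1000×87.7 + 0.0600×6.8 = 78.2700 per 1 000.
Ratio = 56.2960 ÷ 78.2700 = 0.71925.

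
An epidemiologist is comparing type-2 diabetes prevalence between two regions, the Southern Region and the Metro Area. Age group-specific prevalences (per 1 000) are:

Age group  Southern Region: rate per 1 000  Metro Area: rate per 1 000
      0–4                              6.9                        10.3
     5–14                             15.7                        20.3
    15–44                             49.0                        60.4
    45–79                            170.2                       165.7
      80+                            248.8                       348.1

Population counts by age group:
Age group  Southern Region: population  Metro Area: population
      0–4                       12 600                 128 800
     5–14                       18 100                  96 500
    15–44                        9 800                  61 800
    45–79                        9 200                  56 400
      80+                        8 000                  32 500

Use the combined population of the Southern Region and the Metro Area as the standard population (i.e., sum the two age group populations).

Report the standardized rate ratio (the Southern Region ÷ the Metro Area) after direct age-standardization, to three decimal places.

0.832

Combined standard total = 433 700; weights = 0.3260, 0.2642, 0.1651, 0.1513, 0.0934.
The Southern Region: 0.3260×6.9 + 0.2642×15.7 + 0.1651×49.0 + 0.1513×170.2 + 0.0934×248.8 = 63.4651 per 1 000.
The Metro Area: 0.3260×10.3 + 0.2642×20.3 + 0.1651×60.4 + 0.1513×165.7 + 0.0934×348.1 = 76.2633 per 1 000.
Ratio = 63.4651 ÷ 76.2633 = 0.83218.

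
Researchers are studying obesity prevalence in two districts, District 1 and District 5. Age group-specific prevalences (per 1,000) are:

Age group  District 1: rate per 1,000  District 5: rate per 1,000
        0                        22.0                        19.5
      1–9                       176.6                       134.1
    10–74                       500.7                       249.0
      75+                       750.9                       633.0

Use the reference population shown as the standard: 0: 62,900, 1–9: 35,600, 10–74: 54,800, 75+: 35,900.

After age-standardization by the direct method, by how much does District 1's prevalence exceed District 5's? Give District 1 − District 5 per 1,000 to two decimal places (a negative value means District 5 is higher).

104.10

Standard total = 189,200; weights = 0.3325, 0.1882, 0.2896, 0.1897.
District 1: 0.3325×22.0 + 0.1882×176.6 + 0.2896×500.7 + 0.1897×750.9 = 328.0467 per 1,000.
District 5: 0.3325×19.5 + 0.1882×134.1 + 0.2896×249.0 + 0.1897×633.0 = 223.9451 per 1,000.
Difference = 328.0467 − 223.9451 = 104.1016.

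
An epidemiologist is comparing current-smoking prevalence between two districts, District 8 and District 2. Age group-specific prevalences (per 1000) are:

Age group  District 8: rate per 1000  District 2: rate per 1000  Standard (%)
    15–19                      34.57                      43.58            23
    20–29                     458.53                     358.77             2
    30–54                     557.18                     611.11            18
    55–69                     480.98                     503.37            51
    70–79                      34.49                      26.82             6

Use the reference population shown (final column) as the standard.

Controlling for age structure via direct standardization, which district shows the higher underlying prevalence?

Standard weights: 0.23, 0.02, 0.18, 0.51, 0.06.
District 8: 0.2300×34.57 + 0.0200×458.53 + 0.1800×557.18 + 0.5100×480.98 + 0.0600×34.49 = 364.7833 per 1000.
District 2: 0.2300×43.58 + 0.0200×358.77 + 0.1800×611.11 + 0.5100×503.37 + 0.0600×26.82 = 385.5265 per 1000.

District 2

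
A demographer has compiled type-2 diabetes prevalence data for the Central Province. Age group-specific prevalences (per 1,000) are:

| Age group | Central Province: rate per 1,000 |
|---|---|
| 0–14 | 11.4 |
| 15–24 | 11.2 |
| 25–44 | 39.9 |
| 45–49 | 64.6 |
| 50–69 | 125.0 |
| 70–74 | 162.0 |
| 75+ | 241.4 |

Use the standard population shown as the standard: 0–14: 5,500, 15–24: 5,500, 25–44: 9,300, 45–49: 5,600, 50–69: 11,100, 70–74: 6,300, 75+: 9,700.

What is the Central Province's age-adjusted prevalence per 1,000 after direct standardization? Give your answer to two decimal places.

Standard total = 53,000; weights = 0.1038, 0.1038, 0.1755, 0.1057, 0.2094, 0.1189, 0.1830.
Standardized rate: 0.1038×11.4 + 0.1038×11.2 + 0.1755×39.9 + 0.1057×64.6 + 0.2094×125.0 + 0.1189×162.0 + 0.1830×241.4 = 105.7889 per 1,000.

105.79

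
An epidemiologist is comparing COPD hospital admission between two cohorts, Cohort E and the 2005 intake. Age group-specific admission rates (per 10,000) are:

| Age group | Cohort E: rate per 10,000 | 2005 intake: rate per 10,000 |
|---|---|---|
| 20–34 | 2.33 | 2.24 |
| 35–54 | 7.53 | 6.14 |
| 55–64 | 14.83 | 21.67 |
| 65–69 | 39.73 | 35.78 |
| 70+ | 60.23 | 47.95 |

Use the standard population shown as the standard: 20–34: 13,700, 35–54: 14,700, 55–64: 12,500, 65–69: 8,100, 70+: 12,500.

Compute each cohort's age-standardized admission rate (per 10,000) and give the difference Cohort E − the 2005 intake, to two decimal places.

1.98

Standard total = 61,500; weights = 0.2228, 0.2390, 0.2033, 0.1317, 0.2033.
Cohort E: 0.2228×2.33 + 0.2390×7.53 + 0.2033×14.83 + 0.1317×39.73 + 0.2033×60.23 = 22.8077 per 10,000.
The 2005 intake: 0.2228×2.24 + 0.2390×6.14 + 0.2033×21.67 + 0.1317×35.78 + 0.2033×47.95 = 20.8295 per 10,000.
Difference = 22.8077 − 20.8295 = 1.9782.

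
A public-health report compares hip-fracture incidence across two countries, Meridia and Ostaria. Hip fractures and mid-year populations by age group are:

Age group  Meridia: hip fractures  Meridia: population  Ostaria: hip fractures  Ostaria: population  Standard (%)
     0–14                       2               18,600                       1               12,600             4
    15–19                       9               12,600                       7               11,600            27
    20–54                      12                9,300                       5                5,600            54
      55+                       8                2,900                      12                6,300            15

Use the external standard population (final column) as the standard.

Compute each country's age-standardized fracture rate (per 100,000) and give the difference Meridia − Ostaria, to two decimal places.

37.38

Age-specific rates per 100,000 for Meridia: 10.75, 71.43, 129.03, 275.86.
For Ostaria: 7.94, 60.34, 89.29, 190.48.
Standard weights: 0.04, 0.27, 0.54, 0.15.
Meridia: 0.0400×10.75 + 0.2700×71.43 + 0.5400×129.03 + 0.1500×275.86 = 130.7726 per 100,000.
Ostaria: 0.0400×7.94 + 0.2700×60.34 + 0.5400×89.29 + 0.1500×190.48 = 93.3963 per 100,000.
Difference = 130.7726 − 93.3963 = 37.3763.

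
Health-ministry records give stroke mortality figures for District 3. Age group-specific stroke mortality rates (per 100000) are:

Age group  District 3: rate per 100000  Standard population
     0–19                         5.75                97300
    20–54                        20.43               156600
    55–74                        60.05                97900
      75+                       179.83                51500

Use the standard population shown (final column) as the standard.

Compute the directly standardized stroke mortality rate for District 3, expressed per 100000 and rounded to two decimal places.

46.86

Standard total = 403300; weights = 0.2413, 0.3883, 0.2427, 0.1277.
Standardized rate: 0.2413×5.75 + 0.3883×20.43 + 0.2427×60.05 + 0.1277×179.83 = 46.8608 per 100000.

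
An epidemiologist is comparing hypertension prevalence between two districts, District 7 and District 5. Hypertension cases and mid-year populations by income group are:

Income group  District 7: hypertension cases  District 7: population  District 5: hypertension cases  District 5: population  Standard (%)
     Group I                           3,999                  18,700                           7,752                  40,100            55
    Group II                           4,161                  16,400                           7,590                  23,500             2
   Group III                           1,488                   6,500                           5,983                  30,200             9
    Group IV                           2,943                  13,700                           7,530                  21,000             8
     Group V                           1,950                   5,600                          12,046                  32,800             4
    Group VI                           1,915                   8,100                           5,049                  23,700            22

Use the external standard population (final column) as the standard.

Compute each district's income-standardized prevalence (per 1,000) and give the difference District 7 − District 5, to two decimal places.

Income-specific rates per 1,000 for District 7: 213.850, 253.720, 228.923, 214.818, 348.214, 236.420.
For District 5: 193.317, 322.979, 198.113, 358.571, 367.256, 213.038.
Standard weights: 0.55, 0.02, 0.09, 0.08, 0.04, 0.22.
District 7: 0.5500×213.850 + 0.0200×253.720 + 0.0900×228.923 + 0.0800×214.818 + 0.0400×348.214 + 0.2200×236.420 = 226.4214 per 1,000.
District 5: 0.5500×193.317 + 0.0200×322.979 + 0.0900×198.113 + 0.0800×358.571 + 0.0400×367.256 + 0.2200×213.038 = 220.8582 per 1,000.
Difference = 226.4214 − 220.8582 = 5.5632.

5.56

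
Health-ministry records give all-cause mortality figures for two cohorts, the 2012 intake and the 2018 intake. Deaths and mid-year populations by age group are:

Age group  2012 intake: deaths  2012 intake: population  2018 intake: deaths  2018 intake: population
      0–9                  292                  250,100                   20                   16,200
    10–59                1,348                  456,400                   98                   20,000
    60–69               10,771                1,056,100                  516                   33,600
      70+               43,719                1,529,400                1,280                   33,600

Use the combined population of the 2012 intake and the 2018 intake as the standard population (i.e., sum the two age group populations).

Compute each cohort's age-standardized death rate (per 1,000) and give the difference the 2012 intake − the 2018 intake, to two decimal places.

Age-specific rates per 1,000 for the 2012 intake: 1.168, 2.954, 10.199, 28.586.
For the 2018 intake: 1.235, 4.900, 15.357, 38.095.
Combined standard total = 3,395,400; weights = 0.0784, 0.1403, 0.3209, 0.4603.
The 2012 intake: 0.0784×1.168 + 0.1403×2.954 + 0.3209×10.199 + 0.4603×28.586 = 16.9380 per 1,000.
The 2018 intake: 0.0784×1.235 + 0.1403×4.900 + 0.3209×15.357 + 0.4603×38.095 = 23.2493 per 1,000.
Difference = 16.9380 − 23.2493 = -6.3113.

-6.31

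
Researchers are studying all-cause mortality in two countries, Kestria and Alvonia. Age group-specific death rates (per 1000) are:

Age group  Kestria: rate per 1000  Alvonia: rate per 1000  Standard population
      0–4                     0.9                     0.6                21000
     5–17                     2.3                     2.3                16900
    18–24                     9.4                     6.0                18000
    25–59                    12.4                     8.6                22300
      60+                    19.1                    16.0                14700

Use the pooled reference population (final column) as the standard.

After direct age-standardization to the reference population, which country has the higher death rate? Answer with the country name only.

Kestria

Standard total = 92900; weights = 0.2260, 0.1819, 0.1938, 0.2400, 0.1582.
Kestria: 0.2260×0.9 + 0.1819×2.3 + 0.1938×9.4 + 0.2400×12.4 + 0.1582×19.1 = 8.4420 per 1000.
Alvonia: 0.2260×0.6 + 0.1819×2.3 + 0.1938×6.0 + 0.2400×8.6 + 0.1582×16.0 = 6.3127 per 1000.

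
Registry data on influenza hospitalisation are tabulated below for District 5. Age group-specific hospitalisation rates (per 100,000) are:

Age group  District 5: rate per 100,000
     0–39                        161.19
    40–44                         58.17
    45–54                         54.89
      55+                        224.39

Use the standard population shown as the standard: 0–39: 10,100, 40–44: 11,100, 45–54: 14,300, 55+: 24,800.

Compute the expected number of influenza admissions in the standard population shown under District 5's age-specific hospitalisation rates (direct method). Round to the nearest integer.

Expected influenza admissions = Σ (standard pop × age-specific rate ÷ 100,000)
= 10,100×161.19/100,000 + 11,100×58.17/100,000 + 14,300×54.89/100,000 + 24,800×224.39/100,000
= 16.28 + 6.46 + 7.85 + 55.65 = 86.24.

86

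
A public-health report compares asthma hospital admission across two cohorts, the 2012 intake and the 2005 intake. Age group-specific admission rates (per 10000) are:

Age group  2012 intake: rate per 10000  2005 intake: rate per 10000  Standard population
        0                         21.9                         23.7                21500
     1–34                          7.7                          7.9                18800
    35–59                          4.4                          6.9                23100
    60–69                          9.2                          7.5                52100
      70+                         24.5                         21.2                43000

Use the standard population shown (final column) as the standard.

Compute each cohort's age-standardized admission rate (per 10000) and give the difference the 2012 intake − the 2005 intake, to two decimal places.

Standard total = 158500; weights = 0.1356, 0.1186, 0.1457, 0.3287, 0.2713.
The 2012 intake: 0.1356×21.9 + 0.1186×7.7 + 0.1457×4.4 + 0.3287×9.2 + 0.2713×24.5 = 14.1960 per 10000.
The 2005 intake: 0.1356×23.7 + 0.1186×7.9 + 0.1457×6.9 + 0.3287×7.5 + 0.2713×21.2 = 13.3742 per 10000.
Difference = 14.1960 − 13.3742 = 0.8218.

0.82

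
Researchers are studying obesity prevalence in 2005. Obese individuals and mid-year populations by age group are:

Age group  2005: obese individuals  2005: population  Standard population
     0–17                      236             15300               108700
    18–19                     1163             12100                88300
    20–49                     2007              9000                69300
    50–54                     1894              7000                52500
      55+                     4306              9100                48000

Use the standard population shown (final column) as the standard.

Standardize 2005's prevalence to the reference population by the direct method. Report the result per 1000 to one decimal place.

Age-specific rates per 1000 for 2005: 15.425, 96.116, 223.000, 270.571, 473.187.
Standard total = 366800; weights = 0.2963, 0.2407, 0.1889, 0.1431, 0.1309.
Standardized rate: 0.2963×15.425 + 0.2407×96.116 + 0.1889×223.000 + 0.1431×270.571 + 0.1309×473.187 = 170.4895 per 1000.

170.5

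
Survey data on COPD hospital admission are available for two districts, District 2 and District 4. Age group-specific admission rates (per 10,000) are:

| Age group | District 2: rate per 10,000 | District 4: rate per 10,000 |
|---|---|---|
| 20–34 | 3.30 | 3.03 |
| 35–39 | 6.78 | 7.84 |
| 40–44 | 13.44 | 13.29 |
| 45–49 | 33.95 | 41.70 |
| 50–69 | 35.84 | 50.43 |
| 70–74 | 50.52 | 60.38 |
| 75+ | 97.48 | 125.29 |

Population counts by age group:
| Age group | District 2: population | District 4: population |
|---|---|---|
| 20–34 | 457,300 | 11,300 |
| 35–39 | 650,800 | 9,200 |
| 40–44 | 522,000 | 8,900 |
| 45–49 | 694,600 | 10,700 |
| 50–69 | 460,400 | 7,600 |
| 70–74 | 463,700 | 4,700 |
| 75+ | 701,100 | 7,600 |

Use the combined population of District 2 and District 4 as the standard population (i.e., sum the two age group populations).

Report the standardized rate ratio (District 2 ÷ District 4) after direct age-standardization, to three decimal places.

0.798

Combined standard total = 4,009,900; weights = 0.1169, 0.1646, 0.1324, 0.1759, 0.1167, 0.1168, 0.1767.
District 2: 0.1169×3.30 + 0.1646×6.78 + 0.1324×13.44 + 0.1759×33.95 + 0.1167×35.84 + 0.1168×50.52 + 0.1767×97.48 = 36.5650 per 10,000.
District 4: 0.1169×3.03 + 0.1646×7.84 + 0.1324×13.29 + 0.1759×41.70 + 0.1167×50.43 + 0.1168×60.38 + 0.1767×125.29 = 45.8209 per 10,000.
Ratio = 36.5650 ÷ 45.8209 = 0.79800.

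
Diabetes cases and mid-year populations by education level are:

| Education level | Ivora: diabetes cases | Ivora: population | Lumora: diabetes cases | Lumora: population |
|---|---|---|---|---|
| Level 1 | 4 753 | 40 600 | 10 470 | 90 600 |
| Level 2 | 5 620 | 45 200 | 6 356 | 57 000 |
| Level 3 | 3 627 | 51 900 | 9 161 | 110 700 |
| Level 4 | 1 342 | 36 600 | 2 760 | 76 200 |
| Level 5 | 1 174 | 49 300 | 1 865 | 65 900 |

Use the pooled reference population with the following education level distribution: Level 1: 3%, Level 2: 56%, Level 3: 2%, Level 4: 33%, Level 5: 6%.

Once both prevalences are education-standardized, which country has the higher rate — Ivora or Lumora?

Ivora

Education-specific rates per 1 000 for Ivora: 117.069, 124.336, 69.884, 36.667, 23.813.
For Lumora: 115.563, 111.509, 82.755, 36.220, 28.300.
Standard weights: 0.03, 0.56, 0.02, 0.33, 0.06.
Ivora: 0.0300×117.069 + 0.5600×124.336 + 0.0200×69.884 + 0.3300×36.667 + 0.0600×23.813 = 88.0669 per 1 000.
Lumora: 0.0300×115.563 + 0.5600×111.509 + 0.0200×82.755 + 0.3300×36.220 + 0.0600×28.300 = 81.2177 per 1 000.
The crude rates (73.86 vs 76.45) would put Lumora higher, but that reflects its education composition; once standardized to a common education structure, Ivora has the higher underlying rate.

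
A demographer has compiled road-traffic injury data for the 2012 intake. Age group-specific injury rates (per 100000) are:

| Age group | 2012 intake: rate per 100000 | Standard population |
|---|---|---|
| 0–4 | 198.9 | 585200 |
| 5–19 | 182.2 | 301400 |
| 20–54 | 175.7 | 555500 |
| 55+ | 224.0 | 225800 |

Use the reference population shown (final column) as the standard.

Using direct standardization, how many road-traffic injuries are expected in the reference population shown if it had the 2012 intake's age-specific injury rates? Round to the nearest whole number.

Expected road-traffic injuries = Σ (standard pop × age-specific rate ÷ 100000)
= 585200×198.9/100000 + 301400×182.2/100000 + 555500×175.7/100000 + 225800×224.0/100000
= 1163.96 + 549.15 + 976.01 + 505.79 = 3194.92.

3195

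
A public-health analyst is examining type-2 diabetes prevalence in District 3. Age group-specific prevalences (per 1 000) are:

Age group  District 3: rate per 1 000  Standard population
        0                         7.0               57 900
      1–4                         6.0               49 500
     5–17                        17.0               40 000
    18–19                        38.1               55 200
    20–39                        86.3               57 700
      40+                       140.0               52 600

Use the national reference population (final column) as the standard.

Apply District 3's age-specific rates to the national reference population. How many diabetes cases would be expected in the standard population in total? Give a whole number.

15829

Expected diabetes cases = Σ (standard pop × age-specific rate ÷ 1 000)
= 57 900×7.0/1 000 + 49 500×6.0/1 000 + 40 000×17.0/1 000 + 55 200×38.1/1 000 + 57 700×86.3/1 000 + 52 600×140.0/1 000
= 405.30 + 297.00 + 680.00 + 2103.12 + 4979.51 + 7364.00 = 15828.93.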